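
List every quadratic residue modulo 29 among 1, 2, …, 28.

1, 4, 5, 6, 7, 9, 13, 16, 20, 22, 23, 24, 25, 28

Square k = 1,…,14 (k and 29−k give the same square):
1²=1, 2²=4, 3²=9, 4²=16, 5²=25, 6²≡7, 7²≡20, 8²≡6, 9²≡23, 10²≡13, 11²≡5, 12²≡28, 13²≡24, 14²≡22 (mod 29).
So the quadratic residues mod 29 are {1, 4, 5, 6, 7, 9, 13, 16, 20, 22, 23, 24, 25, 28}.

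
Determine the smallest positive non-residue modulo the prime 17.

3

(2/17) = +1, so 2 is a residue.
(3/17) = −1, so 3 is the smallest positive non-residue mod 17.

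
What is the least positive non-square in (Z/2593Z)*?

(2/2593) = +1, so 2 is a residue.
(3/2593) = +1, so 3 is a residue.
(4/2593) = +1, so 4 is a residue.
(5/2593) = −1, so 5 is the smallest positive non-residue mod 2593.

5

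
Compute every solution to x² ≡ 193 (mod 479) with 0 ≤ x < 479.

Since 479 ≡ 3 (mod 4), a square root of 193 is 193^((479+1)/4) = 193^120 mod 479.
Repeated squaring: 193^2≡366, 193^4≡315, 193^8≡72, 193^16≡394, 193^32≡40, 193^64≡163 (mod 479).
193^120 = 193^(64+32+16+8) ≡ 216 (mod 479).
Check: 216² = 46656 ≡ 193 (mod 479). The two roots are 216 and 263.

216, 263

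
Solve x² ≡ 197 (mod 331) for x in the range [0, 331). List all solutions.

Since 331 ≡ 3 (mod 4), a square root of 197 is 197^((331+1)/4) = 197^83 mod 331.
Repeated squaring: 197^2≡82, 197^4≡104, 197^8≡224, 197^16≡195, 197^32≡291, 197^64≡276 (mod 331).
197^83 = 197^(64+16+2+1) ≡ 39 (mod 331).
Check: 39² = 1521 ≡ 197 (mod 331). The two roots are 39 and 292.

39, 292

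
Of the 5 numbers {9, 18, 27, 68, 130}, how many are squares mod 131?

2

(9/131) = +1 → QR.
(18/131) = -1 → non-residue.
(27/131) = +1 → QR.
(68/131) = -1 → non-residue.
(130/131) = -1 → non-residue.
Total quadratic residues among the 5: 2.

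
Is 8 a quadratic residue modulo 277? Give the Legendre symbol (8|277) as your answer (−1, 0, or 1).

Pull out 2^3: since 277 ≡ 5 (mod 8), (2/277) = -1, so (2/277)^3 = -1.
Reached (1/277) = 1. Collecting the sign flips along the way, the symbol is -1.

-1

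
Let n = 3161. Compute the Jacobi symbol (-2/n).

First reduce: -2 ≡ 3159 (mod 3161).
Reciprocity: 3159 ≡ 3 and 3161 ≡ 1 (mod 4), so (3159/3161) = +(3161/3159).
Reduce top mod 3159: now compute (2/3159).
Pull out 2: since 3159 ≡ 7 (mod 8), (2/3159) = +1.
Reached (1/3159) = 1. Collecting the sign flips along the way, the symbol is +1.

1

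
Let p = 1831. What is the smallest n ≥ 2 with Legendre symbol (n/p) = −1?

(2/1831) = +1, so 2 is a residue.
(3/1831) = −1, so 3 is the smallest positive non-residue mod 1831.

3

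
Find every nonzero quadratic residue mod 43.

1 4 6 9 10 11 13 14 15 16 17 21 23 24 25 31 35 36 38 40 41

Square k = 1,…,21 (k and 43−k give the same square):
1²=1, 2²=4, 3²=9, 4²=16, 5²=25, 6²=36, 7²≡6, 8²≡21, 9²≡38, 10²≡14, 11²≡35, 12²≡15, 13²≡40, 14²≡24, 15²≡10, 16²≡41, 17²≡31, 18²≡23, 19²≡17, 20²≡13, 21²≡11 (mod 43).
So the quadratic residues mod 43 are {1, 4, 6, 9, 10, 11, 13, 14, 15, 16, 17, 21, 23, 24, 25, 31, 35, 36, 38, 40, 41}.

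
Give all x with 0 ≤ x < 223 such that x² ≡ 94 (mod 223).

81, 142

Since 223 ≡ 3 (mod 4), a square root of 94 is 94^((223+1)/4) = 94^56 mod 223.
Repeated squaring: 94^2≡139, 94^4≡143, 94^8≡156, 94^16≡29, 94^32≡172 (mod 223).
94^56 = 94^(32+16+8) ≡ 81 (mod 223).
Check: 81² = 6561 ≡ 94 (mod 223). The two roots are 81 and 142.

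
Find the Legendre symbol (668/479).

Euler's criterion: (668/479) ≡ 189^239 (mod 479).
189^2 ≡ 275 (mod 479)
189^4 ≡ 422 (mod 479)
189^8 ≡ 375 (mod 479)
189^16 ≡ 278 (mod 479)
189^32 ≡ 165 (mod 479)
189^64 ≡ 401 (mod 479)
189^128 ≡ 336 (mod 479)
189^239 = 189^(128+64+32+8+4+2+1) ≡ 1 (mod 479).
Result is 1, so (668/479) = 1.

1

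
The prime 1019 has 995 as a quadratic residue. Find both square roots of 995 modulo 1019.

Since 1019 ≡ 3 (mod 4), a square root of 995 is 995^((1019+1)/4) = 995^255 mod 1019.
Repeated squaring: 995^2≡576, 995^4≡601, 995^8≡475, 995^16≡426, 995^32≡94, 995^64≡684, 995^128≡135 (mod 1019).
995^255 = 995^(128+64+32+16+8+4+2+1) ≡ 387 (mod 1019).
Check: 387² = 149769 ≡ 995 (mod 1019). The two roots are 387 and 632.

387, 632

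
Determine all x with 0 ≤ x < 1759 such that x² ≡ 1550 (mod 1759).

Since 1759 ≡ 3 (mod 4), a square root of 1550 is 1550^((1759+1)/4) = 1550^440 mod 1759.
Repeated squaring: 1550^2≡1465, 1550^4≡245, 1550^8≡219, 1550^16≡468, 1550^32≡908, 1550^64≡1252, 1550^128≡235, 1550^256≡696 (mod 1759).
1550^440 = 1550^(256+128+32+16+8) ≡ 689 (mod 1759).
Check: 689² = 474721 ≡ 1550 (mod 1759). The two roots are 689 and 1070.

689, 1070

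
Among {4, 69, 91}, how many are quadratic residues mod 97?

2

(4/97) = +1 → QR.
(69/97) = -1 → non-residue.
(91/97) = +1 → QR.
Total quadratic residues among the 3: 2.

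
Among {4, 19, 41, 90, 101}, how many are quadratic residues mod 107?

5

(4/107) = +1 → QR.
(19/107) = +1 → QR.
(41/107) = +1 → QR.
(90/107) = +1 → QR.
(101/107) = +1 → QR.
Total quadratic residues among the 5: 5.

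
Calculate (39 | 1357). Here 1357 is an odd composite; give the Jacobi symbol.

-1

Reciprocity: 39 ≡ 3 and 1357 ≡ 1 (mod 4), so (39/1357) = +(1357/39).
Reduce top mod 39: now compute (31/39).
Reciprocity: 31 ≡ 3 and 39 ≡ 3 (mod 4), so (31/39) = −(39/31).
Reduce top mod 31: now compute (8/31).
Pull out 2^3: since 31 ≡ 7 (mod 8), (2/31) = +1, so (2/31)^3 = +1.
Reached (1/31) = 1. Collecting the sign flips along the way, the symbol is -1.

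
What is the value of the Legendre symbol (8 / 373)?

Pull out 2^3: since 373 ≡ 5 (mod 8), (2/373) = -1, so (2/373)^3 = -1.
Reached (1/373) = 1. Collecting the sign flips along the way, the symbol is -1.

-1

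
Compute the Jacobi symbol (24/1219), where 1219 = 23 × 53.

1

Pull out 2^3: since 1219 ≡ 3 (mod 8), (2/1219) = -1, so (2/1219)^3 = -1.
Reciprocity: 3 ≡ 3 and 1219 ≡ 3 (mod 4), so (3/1219) = −(1219/3).
Reduce top mod 3: now compute (1/3).
Reached (1/3) = 1. Collecting the sign flips along the way, the symbol is +1.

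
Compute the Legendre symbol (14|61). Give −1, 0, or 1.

1

Euler's criterion: (14/61) ≡ 14^30 (mod 61).
14^2 ≡ 13 (mod 61)
14^4 ≡ 47 (mod 61)
14^8 ≡ 13 (mod 61)
14^16 ≡ 47 (mod 61)
14^30 = 14^(16+8+4+2) ≡ 1 (mod 61).
Result is 1, so (14/61) = 1.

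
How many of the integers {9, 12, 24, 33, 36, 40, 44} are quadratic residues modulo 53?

(9/53) = +1 → QR.
(12/53) = -1 → non-residue.
(24/53) = +1 → QR.
(33/53) = -1 → non-residue.
(36/53) = +1 → QR.
(40/53) = +1 → QR.
(44/53) = +1 → QR.
Total quadratic residues among the 7: 5.

5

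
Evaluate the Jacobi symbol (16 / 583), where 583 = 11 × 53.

Pull out 2^4: since 583 ≡ 7 (mod 8), (2/583) = +1, so (2/583)^4 = +1.
Reached (1/583) = 1. Collecting the sign flips along the way, the symbol is +1.

1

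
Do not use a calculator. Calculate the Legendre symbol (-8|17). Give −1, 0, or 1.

First reduce: -8 ≡ 9 (mod 17).
Reciprocity: 9 ≡ 1 and 17 ≡ 1 (mod 4), so (9/17) = +(17/9).
Reduce top mod 9: now compute (8/9).
Pull out 2^3: since 9 ≡ 1 (mod 8), (2/9) = +1, so (2/9)^3 = +1.
Reached (1/9) = 1. Collecting the sign flips along the way, the symbol is +1.

1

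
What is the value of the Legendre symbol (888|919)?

1

Pull out 2^3: since 919 ≡ 7 (mod 8), (2/919) = +1, so (2/919)^3 = +1.
Reciprocity: 111 ≡ 3 and 919 ≡ 3 (mod 4), so (111/919) = −(919/111).
Reduce top mod 111: now compute (31/111).
Reciprocity: 31 ≡ 3 and 111 ≡ 3 (mod 4), so (31/111) = −(111/31).
Reduce top mod 31: now compute (18/31).
Pull out 2: since 31 ≡ 7 (mod 8), (2/31) = +1.
Reciprocity: 9 ≡ 1 and 31 ≡ 3 (mod 4), so (9/31) = +(31/9).
Reduce top mod 9: now compute (4/9).
Pull out 2^2: since 9 ≡ 1 (mod 8), (2/9) = +1, so (2/9)^2 = +1.
Reached (1/9) = 1. Collecting the sign flips along the way, the symbol is +1.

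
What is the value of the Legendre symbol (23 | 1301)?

Reciprocity: 23 ≡ 3 and 1301 ≡ 1 (mod 4), so (23/1301) = +(1301/23).
Reduce top mod 23: now compute (13/23).
Reciprocity: 13 ≡ 1 and 23 ≡ 3 (mod 4), so (13/23) = +(23/13).
Reduce top mod 13: now compute (10/13).
Pull out 2: since 13 ≡ 5 (mod 8), (2/13) = -1.
Reciprocity: 5 ≡ 1 and 13 ≡ 1 (mod 4), so (5/13) = +(13/5).
Reduce top mod 5: now compute (3/5).
Reciprocity: 3 ≡ 3 and 5 ≡ 1 (mod 4), so (3/5) = +(5/3).
Reduce top mod 3: now compute (2/3).
Pull out 2: since 3 ≡ 3 (mod 8), (2/3) = -1.
Reached (1/3) = 1. Collecting the sign flips along the way, the symbol is +1.

1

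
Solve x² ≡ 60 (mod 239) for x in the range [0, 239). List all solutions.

119, 120

Since 239 ≡ 3 (mod 4), a square root of 60 is 60^((239+1)/4) = 60^60 mod 239.
Repeated squaring: 60^2≡15, 60^4≡225, 60^8≡196, 60^16≡176, 60^32≡145 (mod 239).
60^60 = 60^(32+16+8+4) ≡ 120 (mod 239).
Check: 120² = 14400 ≡ 60 (mod 239). The two roots are 119 and 120.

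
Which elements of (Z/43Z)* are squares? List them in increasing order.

Square k = 1,…,21 (k and 43−k give the same square):
1²=1, 2²=4, 3²=9, 4²=16, 5²=25, 6²=36, 7²≡6, 8²≡21, 9²≡38, 10²≡14, 11²≡35, 12²≡15, 13²≡40, 14²≡24, 15²≡10, 16²≡41, 17²≡31, 18²≡23, 19²≡17, 20²≡13, 21²≡11 (mod 43).
So the quadratic residues mod 43 are {1, 4, 6, 9, 10, 11, 13, 14, 15, 16, 17, 21, 23, 24, 25, 31, 35, 36, 38, 40, 41}.

1,4,6,9,10,11,13,14,15,16,17,21,23,24,25,31,35,36,38,40,41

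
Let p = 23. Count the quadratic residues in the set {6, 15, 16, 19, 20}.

(6/23) = +1 → QR.
(15/23) = -1 → non-residue.
(16/23) = +1 → QR.
(19/23) = -1 → non-residue.
(20/23) = -1 → non-residue.
Total quadratic residues among the 5: 2.

2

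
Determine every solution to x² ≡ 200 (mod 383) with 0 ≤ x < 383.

Since 383 ≡ 3 (mod 4), a square root of 200 is 200^((383+1)/4) = 200^96 mod 383.
Repeated squaring: 200^2≡168, 200^4≡265, 200^8≡136, 200^16≡112, 200^32≡288, 200^64≡216 (mod 383).
200^96 = 200^(64+32) ≡ 162 (mod 383).
Check: 162² = 26244 ≡ 200 (mod 383). The two roots are 162 and 221.

162, 221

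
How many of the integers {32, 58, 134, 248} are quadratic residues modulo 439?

(32/439) = +1 → QR.
(58/439) = +1 → QR.
(134/439) = -1 → non-residue.
(248/439) = -1 → non-residue.
Total quadratic residues among the 4: 2.

2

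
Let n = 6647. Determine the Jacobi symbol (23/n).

0

Reciprocity: 23 ≡ 3 and 6647 ≡ 3 (mod 4), so (23/6647) = −(6647/23).
Reduce top mod 23: now compute (0/23).
Top reduces to 0: gcd > 1, so the symbol is 0.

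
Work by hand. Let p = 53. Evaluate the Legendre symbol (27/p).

-1

Reciprocity: 27 ≡ 3 and 53 ≡ 1 (mod 4), so (27/53) = +(53/27).
Reduce top mod 27: now compute (26/27).
Pull out 2: since 27 ≡ 3 (mod 8), (2/27) = -1.
Reciprocity: 13 ≡ 1 and 27 ≡ 3 (mod 4), so (13/27) = +(27/13).
Reduce top mod 13: now compute (1/13).
Reached (1/13) = 1. Collecting the sign flips along the way, the symbol is -1.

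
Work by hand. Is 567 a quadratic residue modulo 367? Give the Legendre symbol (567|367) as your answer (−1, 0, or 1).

Euler's criterion: (567/367) ≡ 200^183 (mod 367).
200^2 ≡ 364 (mod 367)
200^4 ≡ 9 (mod 367)
200^8 ≡ 81 (mod 367)
200^16 ≡ 322 (mod 367)
200^32 ≡ 190 (mod 367)
200^64 ≡ 134 (mod 367)
200^128 ≡ 340 (mod 367)
200^183 = 200^(128+32+16+4+2+1) ≡ 1 (mod 367).
Result is 1, so (567/367) = 1.

1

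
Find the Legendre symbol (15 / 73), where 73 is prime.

Reciprocity: 15 ≡ 3 and 73 ≡ 1 (mod 4), so (15/73) = +(73/15).
Reduce top mod 15: now compute (13/15).
Reciprocity: 13 ≡ 1 and 15 ≡ 3 (mod 4), so (13/15) = +(15/13).
Reduce top mod 13: now compute (2/13).
Pull out 2: since 13 ≡ 5 (mod 8), (2/13) = -1.
Reached (1/13) = 1. Collecting the sign flips along the way, the symbol is -1.

-1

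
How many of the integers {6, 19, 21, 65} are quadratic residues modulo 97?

(6/97) = +1 → QR.
(19/97) = -1 → non-residue.
(21/97) = -1 → non-residue.
(65/97) = +1 → QR.
Total quadratic residues among the 4: 2.

2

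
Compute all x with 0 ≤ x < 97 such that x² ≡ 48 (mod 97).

40, 57

97 ≡ 1 (mod 4), so we find a root by search.
Trying successive values, 40² = 1600 ≡ 48 (mod 97). The other root is 97 − 40 = 57.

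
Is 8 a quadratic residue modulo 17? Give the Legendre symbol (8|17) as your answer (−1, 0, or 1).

Pull out 2^3: since 17 ≡ 1 (mod 8), (2/17) = +1, so (2/17)^3 = +1.
Reached (1/17) = 1. Collecting the sign flips along the way, the symbol is +1.

1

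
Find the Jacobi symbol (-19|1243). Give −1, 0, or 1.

First reduce: -19 ≡ 1224 (mod 1243).
Pull out 2^3: since 1243 ≡ 3 (mod 8), (2/1243) = -1, so (2/1243)^3 = -1.
Reciprocity: 153 ≡ 1 and 1243 ≡ 3 (mod 4), so (153/1243) = +(1243/153).
Reduce top mod 153: now compute (19/153).
Reciprocity: 19 ≡ 3 and 153 ≡ 1 (mod 4), so (19/153) = +(153/19).
Reduce top mod 19: now compute (1/19).
Reached (1/19) = 1. Collecting the sign flips along the way, the symbol is -1.

-1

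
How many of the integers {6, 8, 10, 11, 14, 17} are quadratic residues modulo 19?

(6/19) = +1 → QR.
(8/19) = -1 → non-residue.
(10/19) = -1 → non-residue.
(11/19) = +1 → QR.
(14/19) = -1 → non-residue.
(17/19) = +1 → QR.
Total quadratic residues among the 6: 3.

3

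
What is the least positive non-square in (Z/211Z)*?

(2/211) = −1, so 2 is the smallest positive non-residue mod 211.

2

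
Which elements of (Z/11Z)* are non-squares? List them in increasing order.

2 6 7 8 10

Square k = 1,…,5 (k and 11−k give the same square):
1²=1, 2²=4, 3²=9, 4²≡5, 5²≡3 (mod 11).
The residues are {1, 3, 4, 5, 9}; the non-residues are the remaining 5 nonzero classes.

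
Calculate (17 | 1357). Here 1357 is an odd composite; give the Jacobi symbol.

Reciprocity: 17 ≡ 1 and 1357 ≡ 1 (mod 4), so (17/1357) = +(1357/17).
Reduce top mod 17: now compute (14/17).
Pull out 2: since 17 ≡ 1 (mod 8), (2/17) = +1.
Reciprocity: 7 ≡ 3 and 17 ≡ 1 (mod 4), so (7/17) = +(17/7).
Reduce top mod 7: now compute (3/7).
Reciprocity: 3 ≡ 3 and 7 ≡ 3 (mod 4), so (3/7) = −(7/3).
Reduce top mod 3: now compute (1/3).
Reached (1/3) = 1. Collecting the sign flips along the way, the symbol is -1.

-1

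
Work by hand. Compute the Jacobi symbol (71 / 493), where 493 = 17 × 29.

Reciprocity: 71 ≡ 3 and 493 ≡ 1 (mod 4), so (71/493) = +(493/71).
Reduce top mod 71: now compute (67/71).
Reciprocity: 67 ≡ 3 and 71 ≡ 3 (mod 4), so (67/71) = −(71/67).
Reduce top mod 67: now compute (4/67).
Pull out 2^2: since 67 ≡ 3 (mod 8), (2/67) = -1, so (2/67)^2 = +1.
Reached (1/67) = 1. Collecting the sign flips along the way, the symbol is -1.

-1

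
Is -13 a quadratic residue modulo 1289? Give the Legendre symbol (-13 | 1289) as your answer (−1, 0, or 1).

-1

First reduce: -13 ≡ 1276 (mod 1289).
Pull out 2^2: since 1289 ≡ 1 (mod 8), (2/1289) = +1, so (2/1289)^2 = +1.
Reciprocity: 319 ≡ 3 and 1289 ≡ 1 (mod 4), so (319/1289) = +(1289/319).
Reduce top mod 319: now compute (13/319).
Reciprocity: 13 ≡ 1 and 319 ≡ 3 (mod 4), so (13/319) = +(319/13).
Reduce top mod 13: now compute (7/13).
Reciprocity: 7 ≡ 3 and 13 ≡ 1 (mod 4), so (7/13) = +(13/7).
Reduce top mod 7: now compute (6/7).
Pull out 2: since 7 ≡ 7 (mod 8), (2/7) = +1.
Reciprocity: 3 ≡ 3 and 7 ≡ 3 (mod 4), so (3/7) = −(7/3).
Reduce top mod 3: now compute (1/3).
Reached (1/3) = 1. Collecting the sign flips along the way, the symbol is -1.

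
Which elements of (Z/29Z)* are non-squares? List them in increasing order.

2, 3, 8, 10, 11, 12, 14, 15, 17, 18, 19, 21, 26, 27

Square k = 1,…,14 (k and 29−k give the same square):
1²=1, 2²=4, 3²=9, 4²=16, 5²=25, 6²≡7, 7²≡20, 8²≡6, 9²≡23, 10²≡13, 11²≡5, 12²≡28, 13²≡24, 14²≡22 (mod 29).
The residues are {1, 4, 5, 6, 7, 9, 13, 16, 20, 22, 23, 24, 25, 28}; the non-residues are the remaining 14 nonzero classes.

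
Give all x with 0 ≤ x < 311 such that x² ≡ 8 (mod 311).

Since 311 ≡ 3 (mod 4), a square root of 8 is 8^((311+1)/4) = 8^78 mod 311.
Repeated squaring: 8^2≡64, 8^4≡53, 8^8≡10, 8^16≡100, 8^32≡48, 8^64≡127 (mod 311).
8^78 = 8^(64+8+4+2) ≡ 179 (mod 311).
Check: 179² = 32041 ≡ 8 (mod 311). The two roots are 132 and 179.

132, 179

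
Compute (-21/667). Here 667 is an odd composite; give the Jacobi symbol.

First reduce: -21 ≡ 646 (mod 667).
Pull out 2: since 667 ≡ 3 (mod 8), (2/667) = -1.
Reciprocity: 323 ≡ 3 and 667 ≡ 3 (mod 4), so (323/667) = −(667/323).
Reduce top mod 323: now compute (21/323).
Reciprocity: 21 ≡ 1 and 323 ≡ 3 (mod 4), so (21/323) = +(323/21).
Reduce top mod 21: now compute (8/21).
Pull out 2^3: since 21 ≡ 5 (mod 8), (2/21) = -1, so (2/21)^3 = -1.
Reached (1/21) = 1. Collecting the sign flips along the way, the symbol is -1.

-1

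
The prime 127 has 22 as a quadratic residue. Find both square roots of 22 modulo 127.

Since 127 ≡ 3 (mod 4), a square root of 22 is 22^((127+1)/4) = 22^32 mod 127.
Repeated squaring: 22^2≡103, 22^4≡68, 22^8≡52, 22^16≡37, 22^32≡99 (mod 127).
22^32 = 22^(32) ≡ 99 (mod 127).
Check: 99² = 9801 ≡ 22 (mod 127). The two roots are 28 and 99.

28, 99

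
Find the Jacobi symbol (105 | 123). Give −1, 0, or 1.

0

Reciprocity: 105 ≡ 1 and 123 ≡ 3 (mod 4), so (105/123) = +(123/105).
Reduce top mod 105: now compute (18/105).
Pull out 2: since 105 ≡ 1 (mod 8), (2/105) = +1.
Reciprocity: 9 ≡ 1 and 105 ≡ 1 (mod 4), so (9/105) = +(105/9).
Reduce top mod 9: now compute (6/9).
Pull out 2: since 9 ≡ 1 (mod 8), (2/9) = +1.
Reciprocity: 3 ≡ 3 and 9 ≡ 1 (mod 4), so (3/9) = +(9/3).
Reduce top mod 3: now compute (0/3).
Top reduces to 0: gcd > 1, so the symbol is 0.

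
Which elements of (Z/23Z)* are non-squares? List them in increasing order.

Square k = 1,…,11 (k and 23−k give the same square):
1²=1, 2²=4, 3²=9, 4²=16, 5²≡2, 6²≡13, 7²≡3, 8²≡18, 9²≡12, 10²≡8, 11²≡6 (mod 23).
The residues are {1, 2, 3, 4, 6, 8, 9, 12, 13, 16, 18}; the non-residues are the remaining 11 nonzero classes.

5,7,10,11,14,15,17,19,20,21,22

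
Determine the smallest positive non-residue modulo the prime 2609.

3

(2/2609) = +1, so 2 is a residue.
(3/2609) = −1, so 3 is the smallest positive non-residue mod 2609.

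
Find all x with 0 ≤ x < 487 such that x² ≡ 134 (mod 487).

240, 247

Since 487 ≡ 3 (mod 4), a square root of 134 is 134^((487+1)/4) = 134^122 mod 487.
Repeated squaring: 134^2≡424, 134^4≡73, 134^8≡459, 134^16≡297, 134^32≡62, 134^64≡435 (mod 487).
134^122 = 134^(64+32+16+8+2) ≡ 240 (mod 487).
Check: 240² = 57600 ≡ 134 (mod 487). The two roots are 240 and 247.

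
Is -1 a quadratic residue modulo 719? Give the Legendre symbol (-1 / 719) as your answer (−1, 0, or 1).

First reduce: -1 ≡ 718 (mod 719).
Pull out 2: since 719 ≡ 7 (mod 8), (2/719) = +1.
Reciprocity: 359 ≡ 3 and 719 ≡ 3 (mod 4), so (359/719) = −(719/359).
Reduce top mod 359: now compute (1/359).
Reached (1/359) = 1. Collecting the sign flips along the way, the symbol is -1.

-1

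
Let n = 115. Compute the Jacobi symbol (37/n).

1

Reciprocity: 37 ≡ 1 and 115 ≡ 3 (mod 4), so (37/115) = +(115/37).
Reduce top mod 37: now compute (4/37).
Pull out 2^2: since 37 ≡ 5 (mod 8), (2/37) = -1, so (2/37)^2 = +1.
Reached (1/37) = 1. Collecting the sign flips along the way, the symbol is +1.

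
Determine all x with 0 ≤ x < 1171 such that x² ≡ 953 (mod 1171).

Since 1171 ≡ 3 (mod 4), a square root of 953 is 953^((1171+1)/4) = 953^293 mod 1171.
Repeated squaring: 953^2≡684, 953^4≡627, 953^8≡844, 953^16≡368, 953^32≡759, 953^64≡1120, 953^128≡259, 953^256≡334 (mod 1171).
953^293 = 953^(256+32+4+1) ≡ 294 (mod 1171).
Check: 294² = 86436 ≡ 953 (mod 1171). The two roots are 294 and 877.

294, 877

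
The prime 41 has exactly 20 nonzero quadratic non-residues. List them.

3,6,7,11,12,13,14,15,17,19,22,24,26,27,28,29,30,34,35,38

Square k = 1,…,20 (k and 41−k give the same square):
1²=1, 2²=4, 3²=9, 4²=16, 5²=25, 6²=36, 7²≡8, 8²≡23, 9²≡40, 10²≡18, 11²≡39, 12²≡21, 13²≡5, 14²≡32, 15²≡20, 16²≡10, 17²≡2, 18²≡37, 19²≡33, 20²≡31 (mod 41).
The residues are {1, 2, 4, 5, 8, 9, 10, 16, 18, 20, 21, 23, 25, 31, 32, 33, 36, 37, 39, 40}; the non-residues are the remaining 20 nonzero classes.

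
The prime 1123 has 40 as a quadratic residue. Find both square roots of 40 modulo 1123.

150, 973

Since 1123 ≡ 3 (mod 4), a square root of 40 is 40^((1123+1)/4) = 40^281 mod 1123.
Repeated squaring: 40^2≡477, 40^4≡683, 40^8≡444, 40^16≡611, 40^32≡485, 40^64≡518, 40^128≡1050, 40^256≡837 (mod 1123).
40^281 = 40^(256+16+8+1) ≡ 150 (mod 1123).
Check: 150² = 22500 ≡ 40 (mod 1123). The two roots are 150 and 973.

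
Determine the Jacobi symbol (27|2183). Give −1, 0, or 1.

Reciprocity: 27 ≡ 3 and 2183 ≡ 3 (mod 4), so (27/2183) = −(2183/27).
Reduce top mod 27: now compute (23/27).
Reciprocity: 23 ≡ 3 and 27 ≡ 3 (mod 4), so (23/27) = −(27/23).
Reduce top mod 23: now compute (4/23).
Pull out 2^2: since 23 ≡ 7 (mod 8), (2/23) = +1, so (2/23)^2 = +1.
Reached (1/23) = 1. Collecting the sign flips along the way, the symbol is +1.

1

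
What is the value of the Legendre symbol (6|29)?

Pull out 2: since 29 ≡ 5 (mod 8), (2/29) = -1.
Reciprocity: 3 ≡ 3 and 29 ≡ 1 (mod 4), so (3/29) = +(29/3).
Reduce top mod 3: now compute (2/3).
Pull out 2: since 3 ≡ 3 (mod 8), (2/3) = -1.
Reached (1/3) = 1. Collecting the sign flips along the way, the symbol is +1.

1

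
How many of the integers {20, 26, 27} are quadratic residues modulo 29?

(20/29) = +1 → QR.
(26/29) = -1 → non-residue.
(27/29) = -1 → non-residue.
Total quadratic residues among the 3: 1.

1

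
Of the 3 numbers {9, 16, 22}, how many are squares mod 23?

2

(9/23) = +1 → QR.
(16/23) = +1 → QR.
(22/23) = -1 → non-residue.
Total quadratic residues among the 3: 2.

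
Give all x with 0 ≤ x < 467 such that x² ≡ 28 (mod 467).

106, 361

Since 467 ≡ 3 (mod 4), a square root of 28 is 28^((467+1)/4) = 28^117 mod 467.
Repeated squaring: 28^2≡317, 28^4≡84, 28^8≡51, 28^16≡266, 28^32≡239, 28^64≡147 (mod 467).
28^117 = 28^(64+32+16+4+1) ≡ 361 (mod 467).
Check: 361² = 130321 ≡ 28 (mod 467). The two roots are 106 and 361.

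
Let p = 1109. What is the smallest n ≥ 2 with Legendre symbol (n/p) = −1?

(2/1109) = −1, so 2 is the smallest positive non-residue mod 1109.

2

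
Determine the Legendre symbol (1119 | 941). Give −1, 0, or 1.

1

Euler's criterion: (1119/941) ≡ 178^470 (mod 941).
178^2 ≡ 631 (mod 941)
178^4 ≡ 118 (mod 941)
178^8 ≡ 750 (mod 941)
178^16 ≡ 723 (mod 941)
178^32 ≡ 474 (mod 941)
178^64 ≡ 718 (mod 941)
178^128 ≡ 797 (mod 941)
178^256 ≡ 34 (mod 941)
178^470 = 178^(256+128+64+16+4+2) ≡ 1 (mod 941).
Result is 1, so (1119/941) = 1.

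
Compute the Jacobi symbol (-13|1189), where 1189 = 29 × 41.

-1

First reduce: -13 ≡ 1176 (mod 1189).
Pull out 2^3: since 1189 ≡ 5 (mod 8), (2/1189) = -1, so (2/1189)^3 = -1.
Reciprocity: 147 ≡ 3 and 1189 ≡ 1 (mod 4), so (147/1189) = +(1189/147).
Reduce top mod 147: now compute (13/147).
Reciprocity: 13 ≡ 1 and 147 ≡ 3 (mod 4), so (13/147) = +(147/13).
Reduce top mod 13: now compute (4/13).
Pull out 2^2: since 13 ≡ 5 (mod 8), (2/13) = -1, so (2/13)^2 = +1.
Reached (1/13) = 1. Collecting the sign flips along the way, the symbol is -1.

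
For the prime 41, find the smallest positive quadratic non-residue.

3

(2/41) = +1, so 2 is a residue.
(3/41) = −1, so 3 is the smallest positive non-residue mod 41.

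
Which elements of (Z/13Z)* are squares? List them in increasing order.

Square k = 1,…,6 (k and 13−k give the same square):
1²=1, 2²=4, 3²=9, 4²≡3, 5²≡12, 6²≡10 (mod 13).
So the quadratic residues mod 13 are {1, 3, 4, 9, 10, 12}.

1, 3, 4, 9, 10, 12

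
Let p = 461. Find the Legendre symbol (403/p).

1

Reciprocity: 403 ≡ 3 and 461 ≡ 1 (mod 4), so (403/461) = +(461/403).
Reduce top mod 403: now compute (58/403).
Pull out 2: since 403 ≡ 3 (mod 8), (2/403) = -1.
Reciprocity: 29 ≡ 1 and 403 ≡ 3 (mod 4), so (29/403) = +(403/29).
Reduce top mod 29: now compute (26/29).
Pull out 2: since 29 ≡ 5 (mod 8), (2/29) = -1.
Reciprocity: 13 ≡ 1 and 29 ≡ 1 (mod 4), so (13/29) = +(29/13).
Reduce top mod 13: now compute (3/13).
Reciprocity: 3 ≡ 3 and 13 ≡ 1 (mod 4), so (3/13) = +(13/3).
Reduce top mod 3: now compute (1/3).
Reached (1/3) = 1. Collecting the sign flips along the way, the symbol is +1.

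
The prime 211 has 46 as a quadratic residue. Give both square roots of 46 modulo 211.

Since 211 ≡ 3 (mod 4), a square root of 46 is 46^((211+1)/4) = 46^53 mod 211.
Repeated squaring: 46^2≡6, 46^4≡36, 46^8≡30, 46^16≡56, 46^32≡182 (mod 211).
46^53 = 46^(32+16+4+1) ≡ 62 (mod 211).
Check: 62² = 3844 ≡ 46 (mod 211). The two roots are 62 and 149.

62, 149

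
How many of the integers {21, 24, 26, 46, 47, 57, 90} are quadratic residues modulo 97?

(21/97) = -1 → non-residue.
(24/97) = +1 → QR.
(26/97) = -1 → non-residue.
(46/97) = -1 → non-residue.
(47/97) = +1 → QR.
(57/97) = -1 → non-residue.
(90/97) = -1 → non-residue.
Total quadratic residues among the 7: 2.

2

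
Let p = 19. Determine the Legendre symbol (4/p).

1

Pull out 2^2: since 19 ≡ 3 (mod 8), (2/19) = -1, so (2/19)^2 = +1.
Reached (1/19) = 1. Collecting the sign flips along the way, the symbol is +1.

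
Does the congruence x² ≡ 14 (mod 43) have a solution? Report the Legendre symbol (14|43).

1

Euler's criterion: (14/43) ≡ 14^21 (mod 43).
14^2 ≡ 24 (mod 43)
14^4 ≡ 17 (mod 43)
14^8 ≡ 31 (mod 43)
14^16 ≡ 15 (mod 43)
14^21 = 14^(16+4+1) ≡ 1 (mod 43).
Result is 1, so (14/43) = 1.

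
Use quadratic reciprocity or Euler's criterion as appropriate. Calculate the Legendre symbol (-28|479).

Euler's criterion: (-28/479) ≡ 451^239 (mod 479).
451^2 ≡ 305 (mod 479)
451^4 ≡ 99 (mod 479)
451^8 ≡ 221 (mod 479)
451^16 ≡ 462 (mod 479)
451^32 ≡ 289 (mod 479)
451^64 ≡ 175 (mod 479)
451^128 ≡ 448 (mod 479)
451^239 = 451^(128+64+32+8+4+2+1) ≡ 478 (mod 479).
Result is 478 ≡ −1, so (-28/479) = −1.

-1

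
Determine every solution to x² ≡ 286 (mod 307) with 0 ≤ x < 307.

Since 307 ≡ 3 (mod 4), a square root of 286 is 286^((307+1)/4) = 286^77 mod 307.
Repeated squaring: 286^2≡134, 286^4≡150, 286^8≡89, 286^16≡246, 286^32≡37, 286^64≡141 (mod 307).
286^77 = 286^(64+8+4+1) ≡ 277 (mod 307).
Check: 277² = 76729 ≡ 286 (mod 307). The two roots are 30 and 277.

30, 277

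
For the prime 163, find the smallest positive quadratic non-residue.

(2/163) = −1, so 2 is the smallest positive non-residue mod 163.

2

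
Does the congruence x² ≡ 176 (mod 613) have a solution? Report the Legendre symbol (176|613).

-1

Euler's criterion: (176/613) ≡ 176^306 (mod 613).
176^2 ≡ 326 (mod 613)
176^4 ≡ 227 (mod 613)
176^8 ≡ 37 (mod 613)
176^16 ≡ 143 (mod 613)
176^32 ≡ 220 (mod 613)
176^64 ≡ 586 (mod 613)
176^128 ≡ 116 (mod 613)
176^256 ≡ 583 (mod 613)
176^306 = 176^(256+32+16+2) ≡ 612 (mod 613).
Result is 612 ≡ −1, so (176/613) = −1.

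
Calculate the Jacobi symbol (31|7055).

Reciprocity: 31 ≡ 3 and 7055 ≡ 3 (mod 4), so (31/7055) = −(7055/31).
Reduce top mod 31: now compute (18/31).
Pull out 2: since 31 ≡ 7 (mod 8), (2/31) = +1.
Reciprocity: 9 ≡ 1 and 31 ≡ 3 (mod 4), so (9/31) = +(31/9).
Reduce top mod 9: now compute (4/9).
Pull out 2^2: since 9 ≡ 1 (mod 8), (2/9) = +1, so (2/9)^2 = +1.
Reached (1/9) = 1. Collecting the sign flips along the way, the symbol is -1.

-1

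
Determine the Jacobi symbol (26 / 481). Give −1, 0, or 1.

Pull out 2: since 481 ≡ 1 (mod 8), (2/481) = +1.
Reciprocity: 13 ≡ 1 and 481 ≡ 1 (mod 4), so (13/481) = +(481/13).
Reduce top mod 13: now compute (0/13).
Top reduces to 0: gcd > 1, so the symbol is 0.

0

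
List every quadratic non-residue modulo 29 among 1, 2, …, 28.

2,3,8,10,11,12,14,15,17,18,19,21,26,27

Square k = 1,…,14 (k and 29−k give the same square):
1²=1, 2²=4, 3²=9, 4²=16, 5²=25, 6²≡7, 7²≡20, 8²≡6, 9²≡23, 10²≡13, 11²≡5, 12²≡28, 13²≡24, 14²≡22 (mod 29).
The residues are {1, 4, 5, 6, 7, 9, 13, 16, 20, 22, 23, 24, 25, 28}; the non-residues are the remaining 14 nonzero classes.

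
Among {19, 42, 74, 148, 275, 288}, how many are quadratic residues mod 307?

(19/307) = +1 → QR.
(42/307) = +1 → QR.
(74/307) = -1 → non-residue.
(148/307) = +1 → QR.
(275/307) = +1 → QR.
(288/307) = -1 → non-residue.
Total quadratic residues among the 6: 4.

4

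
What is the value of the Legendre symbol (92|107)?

1

Pull out 2^2: since 107 ≡ 3 (mod 8), (2/107) = -1, so (2/107)^2 = +1.
Reciprocity: 23 ≡ 3 and 107 ≡ 3 (mod 4), so (23/107) = −(107/23).
Reduce top mod 23: now compute (15/23).
Reciprocity: 15 ≡ 3 and 23 ≡ 3 (mod 4), so (15/23) = −(23/15).
Reduce top mod 15: now compute (8/15).
Pull out 2^3: since 15 ≡ 7 (mod 8), (2/15) = +1, so (2/15)^3 = +1.
Reached (1/15) = 1. Collecting the sign flips along the way, the symbol is +1.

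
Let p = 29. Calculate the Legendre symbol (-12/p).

First reduce: -12 ≡ 17 (mod 29).
Reciprocity: 17 ≡ 1 and 29 ≡ 1 (mod 4), so (17/29) = +(29/17).
Reduce top mod 17: now compute (12/17).
Pull out 2^2: since 17 ≡ 1 (mod 8), (2/17) = +1, so (2/17)^2 = +1.
Reciprocity: 3 ≡ 3 and 17 ≡ 1 (mod 4), so (3/17) = +(17/3).
Reduce top mod 3: now compute (2/3).
Pull out 2: since 3 ≡ 3 (mod 8), (2/3) = -1.
Reached (1/3) = 1. Collecting the sign flips along the way, the symbol is -1.

-1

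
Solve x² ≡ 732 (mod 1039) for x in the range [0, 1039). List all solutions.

Since 1039 ≡ 3 (mod 4), a square root of 732 is 732^((1039+1)/4) = 732^260 mod 1039.
Repeated squaring: 732^2≡739, 732^4≡646, 732^8≡677, 732^16≡130, 732^32≡276, 732^64≡329, 732^128≡185, 732^256≡977 (mod 1039).
732^260 = 732^(256+4) ≡ 469 (mod 1039).
Check: 469² = 219961 ≡ 732 (mod 1039). The two roots are 469 and 570.

469, 570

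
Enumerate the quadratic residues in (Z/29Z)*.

1, 4, 5, 6, 7, 9, 13, 16, 20, 22, 23, 24, 25, 28

Square k = 1,…,14 (k and 29−k give the same square):
1²=1, 2²=4, 3²=9, 4²=16, 5²=25, 6²≡7, 7²≡20, 8²≡6, 9²≡23, 10²≡13, 11²≡5, 12²≡28, 13²≡24, 14²≡22 (mod 29).
So the quadratic residues mod 29 are {1, 4, 5, 6, 7, 9, 13, 16, 20, 22, 23, 24, 25, 28}.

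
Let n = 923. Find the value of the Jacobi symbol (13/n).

Reciprocity: 13 ≡ 1 and 923 ≡ 3 (mod 4), so (13/923) = +(923/13).
Reduce top mod 13: now compute (0/13).
Top reduces to 0: gcd > 1, so the symbol is 0.

0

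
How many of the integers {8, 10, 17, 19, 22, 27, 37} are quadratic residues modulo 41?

3

(8/41) = +1 → QR.
(10/41) = +1 → QR.
(17/41) = -1 → non-residue.
(19/41) = -1 → non-residue.
(22/41) = -1 → non-residue.
(27/41) = -1 → non-residue.
(37/41) = +1 → QR.
Total quadratic residues among the 7: 3.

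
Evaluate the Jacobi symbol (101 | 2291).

-1

Reciprocity: 101 ≡ 1 and 2291 ≡ 3 (mod 4), so (101/2291) = +(2291/101).
Reduce top mod 101: now compute (69/101).
Reciprocity: 69 ≡ 1 and 101 ≡ 1 (mod 4), so (69/101) = +(101/69).
Reduce top mod 69: now compute (32/69).
Pull out 2^5: since 69 ≡ 5 (mod 8), (2/69) = -1, so (2/69)^5 = -1.
Reached (1/69) = 1. Collecting the sign flips along the way, the symbol is -1.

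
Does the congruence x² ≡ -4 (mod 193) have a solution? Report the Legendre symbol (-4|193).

1

First reduce: -4 ≡ 189 (mod 193).
Reciprocity: 189 ≡ 1 and 193 ≡ 1 (mod 4), so (189/193) = +(193/189).
Reduce top mod 189: now compute (4/189).
Pull out 2^2: since 189 ≡ 5 (mod 8), (2/189) = -1, so (2/189)^2 = +1.
Reached (1/189) = 1. Collecting the sign flips along the way, the symbol is +1.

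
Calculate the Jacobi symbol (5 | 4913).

-1

Reciprocity: 5 ≡ 1 and 4913 ≡ 1 (mod 4), so (5/4913) = +(4913/5).
Reduce top mod 5: now compute (3/5).
Reciprocity: 3 ≡ 3 and 5 ≡ 1 (mod 4), so (3/5) = +(5/3).
Reduce top mod 3: now compute (2/3).
Pull out 2: since 3 ≡ 3 (mod 8), (2/3) = -1.
Reached (1/3) = 1. Collecting the sign flips along the way, the symbol is -1.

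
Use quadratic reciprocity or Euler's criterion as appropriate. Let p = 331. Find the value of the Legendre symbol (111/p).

Reciprocity: 111 ≡ 3 and 331 ≡ 3 (mod 4), so (111/331) = −(331/111).
Reduce top mod 111: now compute (109/111).
Reciprocity: 109 ≡ 1 and 111 ≡ 3 (mod 4), so (109/111) = +(111/109).
Reduce top mod 109: now compute (2/109).
Pull out 2: since 109 ≡ 5 (mod 8), (2/109) = -1.
Reached (1/109) = 1. Collecting the sign flips along the way, the symbol is +1.

1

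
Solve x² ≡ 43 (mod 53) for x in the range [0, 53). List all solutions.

19, 34

53 ≡ 1 (mod 4), so we find a root by search.
Trying successive values, 19² = 361 ≡ 43 (mod 53). The other root is 53 − 19 = 34.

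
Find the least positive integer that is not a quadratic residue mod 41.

3

(2/41) = +1, so 2 is a residue.
(3/41) = −1, so 3 is the smallest positive non-residue mod 41.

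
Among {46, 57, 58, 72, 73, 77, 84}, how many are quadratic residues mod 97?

(46/97) = -1 → non-residue.
(57/97) = -1 → non-residue.
(58/97) = -1 → non-residue.
(72/97) = +1 → QR.
(73/97) = +1 → QR.
(77/97) = -1 → non-residue.
(84/97) = -1 → non-residue.
Total quadratic residues among the 7: 2.

2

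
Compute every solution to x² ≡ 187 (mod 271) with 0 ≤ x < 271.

Since 271 ≡ 3 (mod 4), a square root of 187 is 187^((271+1)/4) = 187^68 mod 271.
Repeated squaring: 187^2≡10, 187^4≡100, 187^8≡244, 187^16≡187, 187^32≡10, 187^64≡100 (mod 271).
187^68 = 187^(64+4) ≡ 244 (mod 271).
Check: 244² = 59536 ≡ 187 (mod 271). The two roots are 27 and 244.

27, 244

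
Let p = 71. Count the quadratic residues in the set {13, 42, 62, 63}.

0

(13/71) = -1 → non-residue.
(42/71) = -1 → non-residue.
(62/71) = -1 → non-residue.
(63/71) = -1 → non-residue.
Total quadratic residues among the 4: 0.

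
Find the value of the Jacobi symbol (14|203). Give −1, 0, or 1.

0

Pull out 2: since 203 ≡ 3 (mod 8), (2/203) = -1.
Reciprocity: 7 ≡ 3 and 203 ≡ 3 (mod 4), so (7/203) = −(203/7).
Reduce top mod 7: now compute (0/7).
Top reduces to 0: gcd > 1, so the symbol is 0.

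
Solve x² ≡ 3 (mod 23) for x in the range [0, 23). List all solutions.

7, 16

Since 23 ≡ 3 (mod 4), a square root of 3 is 3^((23+1)/4) = 3^6 mod 23.
Repeated squaring: 3^2≡9, 3^4≡12 (mod 23).
3^6 = 3^(4+2) ≡ 16 (mod 23).
Check: 16² = 256 ≡ 3 (mod 23). The two roots are 7 and 16.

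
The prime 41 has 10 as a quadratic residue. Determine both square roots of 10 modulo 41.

16, 25

41 ≡ 1 (mod 4), so we find a root by search.
Trying successive values, 16² = 256 ≡ 10 (mod 41). The other root is 41 − 16 = 25.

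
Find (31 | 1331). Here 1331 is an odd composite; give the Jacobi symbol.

Reciprocity: 31 ≡ 3 and 1331 ≡ 3 (mod 4), so (31/1331) = −(1331/31).
Reduce top mod 31: now compute (29/31).
Reciprocity: 29 ≡ 1 and 31 ≡ 3 (mod 4), so (29/31) = +(31/29).
Reduce top mod 29: now compute (2/29).
Pull out 2: since 29 ≡ 5 (mod 8), (2/29) = -1.
Reached (1/29) = 1. Collecting the sign flips along the way, the symbol is +1.

1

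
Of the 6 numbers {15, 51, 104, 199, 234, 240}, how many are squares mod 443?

(15/443) = -1 → non-residue.
(51/443) = +1 → QR.
(104/443) = -1 → non-residue.
(199/443) = -1 → non-residue.
(234/443) = -1 → non-residue.
(240/443) = -1 → non-residue.
Total quadratic residues among the 6: 1.

1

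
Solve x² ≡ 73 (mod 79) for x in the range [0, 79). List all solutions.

Since 79 ≡ 3 (mod 4), a square root of 73 is 73^((79+1)/4) = 73^20 mod 79.
Repeated squaring: 73^2≡36, 73^4≡32, 73^8≡76, 73^16≡9 (mod 79).
73^20 = 73^(16+4) ≡ 51 (mod 79).
Check: 51² = 2601 ≡ 73 (mod 79). The two roots are 28 and 51.

28, 51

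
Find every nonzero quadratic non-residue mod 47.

5 10 11 13 15 19 20 22 23 26 29 30 31 33 35 38 39 40 41 43 44 45 46

Square k = 1,…,23 (k and 47−k give the same square):
1²=1, 2²=4, 3²=9, 4²=16, 5²=25, 6²=36, 7²≡2, 8²≡17, 9²≡34, 10²≡6, 11²≡27, 12²≡3, 13²≡28, 14²≡8, 15²≡37, 16²≡21, 17²≡7, 18²≡42, 19²≡32, 20²≡24, 21²≡18, 22²≡14, 23²≡12 (mod 47).
The residues are {1, 2, 3, 4, 6, 7, 8, 9, 12, 14, 16, 17, 18, 21, 24, 25, 27, 28, 32, 34, 36, 37, 42}; the non-residues are the remaining 23 nonzero classes.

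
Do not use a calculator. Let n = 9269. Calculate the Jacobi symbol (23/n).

Reciprocity: 23 ≡ 3 and 9269 ≡ 1 (mod 4), so (23/9269) = +(9269/23).
Reduce top mod 23: now compute (0/23).
Top reduces to 0: gcd > 1, so the symbol is 0.

0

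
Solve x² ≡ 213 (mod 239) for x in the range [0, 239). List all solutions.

90, 149

Since 239 ≡ 3 (mod 4), a square root of 213 is 213^((239+1)/4) = 213^60 mod 239.
Repeated squaring: 213^2≡198, 213^4≡8, 213^8≡64, 213^16≡33, 213^32≡133 (mod 239).
213^60 = 213^(32+16+8+4) ≡ 90 (mod 239).
Check: 90² = 8100 ≡ 213 (mod 239). The two roots are 90 and 149.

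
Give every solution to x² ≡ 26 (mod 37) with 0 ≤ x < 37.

10, 27

37 ≡ 1 (mod 4), so we find a root by search.
Trying successive values, 10² = 100 ≡ 26 (mod 37). The other root is 37 − 10 = 27.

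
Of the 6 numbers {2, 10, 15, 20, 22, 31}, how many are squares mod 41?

4

(2/41) = +1 → QR.
(10/41) = +1 → QR.
(15/41) = -1 → non-residue.
(20/41) = +1 → QR.
(22/41) = -1 → non-residue.
(31/41) = +1 → QR.
Total quadratic residues among the 6: 4.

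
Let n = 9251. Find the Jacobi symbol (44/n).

Pull out 2^2: since 9251 ≡ 3 (mod 8), (2/9251) = -1, so (2/9251)^2 = +1.
Reciprocity: 11 ≡ 3 and 9251 ≡ 3 (mod 4), so (11/9251) = −(9251/11).
Reduce top mod 11: now compute (0/11).
Top reduces to 0: gcd > 1, so the symbol is 0.

0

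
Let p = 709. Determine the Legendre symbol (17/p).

Euler's criterion: (17/709) ≡ 17^354 (mod 709).
17^2 ≡ 289 (mod 709)
17^4 ≡ 568 (mod 709)
17^8 ≡ 29 (mod 709)
17^16 ≡ 132 (mod 709)
17^32 ≡ 408 (mod 709)
17^64 ≡ 558 (mod 709)
17^128 ≡ 113 (mod 709)
17^256 ≡ 7 (mod 709)
17^354 = 17^(256+64+32+2) ≡ 708 (mod 709).
Result is 708 ≡ −1, so (17/709) = −1.

-1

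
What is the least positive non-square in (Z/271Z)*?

3

(2/271) = +1, so 2 is a residue.
(3/271) = −1, so 3 is the smallest positive non-residue mod 271.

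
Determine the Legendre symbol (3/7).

-1

Euler's criterion: (3/7) ≡ 3^3 (mod 7).
3^2 ≡ 2 (mod 7)
3^3 = 3^(2+1) ≡ 6 (mod 7).
Result is 6 ≡ −1, so (3/7) = −1.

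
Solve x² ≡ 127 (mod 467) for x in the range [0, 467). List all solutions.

Since 467 ≡ 3 (mod 4), a square root of 127 is 127^((467+1)/4) = 127^117 mod 467.
Repeated squaring: 127^2≡251, 127^4≡423, 127^8≡68, 127^16≡421, 127^32≡248, 127^64≡327 (mod 467).
127^117 = 127^(64+32+16+4+1) ≡ 147 (mod 467).
Check: 147² = 21609 ≡ 127 (mod 467). The two roots are 147 and 320.

147, 320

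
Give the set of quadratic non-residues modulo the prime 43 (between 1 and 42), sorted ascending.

Square k = 1,…,21 (k and 43−k give the same square):
1²=1, 2²=4, 3²=9, 4²=16, 5²=25, 6²=36, 7²≡6, 8²≡21, 9²≡38, 10²≡14, 11²≡35, 12²≡15, 13²≡40, 14²≡24, 15²≡10, 16²≡41, 17²≡31, 18²≡23, 19²≡17, 20²≡13, 21²≡11 (mod 43).
The residues are {1, 4, 6, 9, 10, 11, 13, 14, 15, 16, 17, 21, 23, 24, 25, 31, 35, 36, 38, 40, 41}; the non-residues are the remaining 21 nonzero classes.

2 3 5 7 8 12 18 19 20 22 26 27 28 29 30 32 33 34 37 39 42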